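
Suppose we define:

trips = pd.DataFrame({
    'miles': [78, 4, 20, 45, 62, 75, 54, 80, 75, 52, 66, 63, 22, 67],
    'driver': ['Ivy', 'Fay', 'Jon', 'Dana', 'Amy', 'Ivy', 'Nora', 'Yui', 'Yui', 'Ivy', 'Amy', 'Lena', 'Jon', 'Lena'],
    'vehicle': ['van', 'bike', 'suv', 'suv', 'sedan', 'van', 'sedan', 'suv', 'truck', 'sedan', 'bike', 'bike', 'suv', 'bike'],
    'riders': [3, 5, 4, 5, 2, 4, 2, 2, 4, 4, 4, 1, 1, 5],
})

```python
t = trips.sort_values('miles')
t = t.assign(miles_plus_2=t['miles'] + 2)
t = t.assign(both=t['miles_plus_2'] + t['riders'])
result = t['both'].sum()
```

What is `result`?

sort by miles:
    miles driver vehicle  riders
1       4    Fay    bike       5
2      20    Jon     suv       4
12     22    Jon     suv       1
3      45   Dana     suv       5
9      52    Ivy   sedan       4
6      54   Nora   sedan       2
4      62    Amy   sedan       2
11     63   Lena    bike       1
10     66    Amy    bike       4
13     67   Lena    bike       5
5      75    Ivy     van       4
8      75    Yui   truck       4
0      78    Ivy     van       3
7      80    Yui     suv       2
add column miles_plus_2 = t['miles'] + 2:
    miles driver vehicle  riders  miles_plus_2
1       4    Fay    bike       5             6
2      20    Jon     suv       4            22
12     22    Jon     suv       1            24
3      45   Dana     suv       5            47
9      52    Ivy   sedan       4            54
6      54   Nora   sedan       2            56
4      62    Amy   sedan       2            64
11     63   Lena    bike       1            65
10     66    Amy    bike       4            68
13     67   Lena    bike       5            69
5      75    Ivy     van       4            77
8      75    Yui   truck       4            77
0      78    Ivy     van       3            80
7      80    Yui     suv       2            82
add column both = t['miles_plus_2'] + t['riders']:
    miles driver vehicle  riders  miles_plus_2  both
1       4    Fay    bike       5             6    11
2      20    Jon     suv       4            22    26
12     22    Jon     suv       1            24    25
3      45   Dana     suv       5            47    52
9      52    Ivy   sedan       4            54    58
6      54   Nora   sedan       2            56    58
4      62    Amy   sedan       2            64    66
11     63   Lena    bike       1            65    66
10     66    Amy    bike       4            68    72
13     67   Lena    bike       5            69    74
5      75    Ivy     van       4            77    81
8      75    Yui   truck       4            77    81
0      78    Ivy     van       3            80    83
7      80    Yui     suv       2            82    84
So sum() = 837.

837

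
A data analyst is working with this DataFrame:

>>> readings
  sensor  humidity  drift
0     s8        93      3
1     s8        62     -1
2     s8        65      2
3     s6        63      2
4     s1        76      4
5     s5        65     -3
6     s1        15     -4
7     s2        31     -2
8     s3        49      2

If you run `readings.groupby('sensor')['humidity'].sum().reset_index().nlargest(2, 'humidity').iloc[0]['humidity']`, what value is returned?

group by sensor, sum of humidity:
sensor
s1     91
s2     31
s3     49
s5     65
s6     63
s8    220
Name: humidity, dtype: int64
reset_index():
  sensor  humidity
0     s1        91
1     s2        31
2     s3        49
3     s5        65
4     s6        63
5     s8       220
take 2 rows with largest humidity:
  sensor  humidity
5     s8       220
0     s1        91
Finally, value at position 0, column 'humidity' = 220.

220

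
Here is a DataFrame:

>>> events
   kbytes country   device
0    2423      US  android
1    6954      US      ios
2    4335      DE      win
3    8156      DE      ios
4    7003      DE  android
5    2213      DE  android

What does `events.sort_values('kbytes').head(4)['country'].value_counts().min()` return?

sort by kbytes:
   kbytes country   device
5    2213      DE  android
0    2423      US  android
2    4335      DE      win
1    6954      US      ios
4    7003      DE  android
3    8156      DE      ios
take first 4 rows:
   kbytes country   device
5    2213      DE  android
0    2423      US  android
2    4335      DE      win
1    6954      US      ios
value_counts of country:
country
DE    2
US    2
Name: count, dtype: int64
min of the resulting series → 2

2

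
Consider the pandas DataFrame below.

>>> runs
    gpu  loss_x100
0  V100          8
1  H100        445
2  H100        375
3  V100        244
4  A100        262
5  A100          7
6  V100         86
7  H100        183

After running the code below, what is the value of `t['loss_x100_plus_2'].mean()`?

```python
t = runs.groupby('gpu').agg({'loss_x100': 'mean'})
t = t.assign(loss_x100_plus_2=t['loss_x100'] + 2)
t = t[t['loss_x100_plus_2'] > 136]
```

236.416666667

group by gpu, mean of loss_x100:
       loss_x100
gpu             
A100  134.500000
H100  334.333333
V100  112.666667
add column loss_x100_plus_2 = t['loss_x100'] + 2:
       loss_x100  loss_x100_plus_2
gpu                               
A100  134.500000        136.500000
H100  334.333333        336.333333
V100  112.666667        114.666667
filter rows where loss_x100_plus_2 > 136:
       loss_x100  loss_x100_plus_2
gpu                               
A100  134.500000        136.500000
H100  334.333333        336.333333
So mean() = 236.416666667.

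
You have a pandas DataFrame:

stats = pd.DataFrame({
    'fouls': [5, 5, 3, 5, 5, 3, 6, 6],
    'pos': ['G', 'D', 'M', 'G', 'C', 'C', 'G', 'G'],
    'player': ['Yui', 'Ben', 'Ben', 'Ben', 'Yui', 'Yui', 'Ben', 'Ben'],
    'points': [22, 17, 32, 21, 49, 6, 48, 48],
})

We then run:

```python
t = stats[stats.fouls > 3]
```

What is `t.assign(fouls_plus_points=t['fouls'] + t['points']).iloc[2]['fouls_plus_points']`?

filter rows where fouls > 3:
   fouls pos player  points
0      5   G    Yui      22
1      5   D    Ben      17
3      5   G    Ben      21
4      5   C    Yui      49
6      6   G    Ben      48
7      6   G    Ben      48
add column fouls_plus_points = t['fouls'] + t['points']:
   fouls pos player  points  fouls_plus_points
0      5   G    Yui      22                 27
1      5   D    Ben      17                 22
3      5   G    Ben      21                 26
4      5   C    Yui      49                 54
6      6   G    Ben      48                 54
7      6   G    Ben      48                 54
Reading off the value at position 2, column 'fouls_plus_points', we get 26.

26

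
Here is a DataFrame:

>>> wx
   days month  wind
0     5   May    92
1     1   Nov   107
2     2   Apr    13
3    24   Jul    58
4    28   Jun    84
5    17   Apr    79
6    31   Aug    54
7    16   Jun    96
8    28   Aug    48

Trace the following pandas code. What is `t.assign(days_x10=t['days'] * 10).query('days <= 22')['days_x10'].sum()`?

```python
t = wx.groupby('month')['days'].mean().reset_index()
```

375.0

group by month, mean of days:
month
Apr     9.5
Aug    29.5
Jul    24.0
Jun    22.0
May     5.0
Nov     1.0
Name: days, dtype: float64
reset_index():
  month  days
0   Apr   9.5
1   Aug  29.5
2   Jul  24.0
3   Jun  22.0
4   May   5.0
5   Nov   1.0
add column days_x10 = t['days'] * 10:
  month  days  days_x10
0   Apr   9.5      95.0
1   Aug  29.5     295.0
2   Jul  24.0     240.0
3   Jun  22.0     220.0
4   May   5.0      50.0
5   Nov   1.0      10.0
filter rows where days <= 22:
  month  days  days_x10
0   Apr   9.5      95.0
3   Jun  22.0     220.0
4   May   5.0      50.0
5   Nov   1.0      10.0
Then the sum of column 'days_x10': 375.0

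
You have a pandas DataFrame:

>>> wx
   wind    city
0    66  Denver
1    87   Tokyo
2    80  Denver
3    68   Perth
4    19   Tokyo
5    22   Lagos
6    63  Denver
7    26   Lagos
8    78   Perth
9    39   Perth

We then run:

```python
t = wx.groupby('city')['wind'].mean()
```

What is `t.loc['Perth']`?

group by city, mean of wind:
city
Denver    69.666667
Lagos     24.000000
Perth     61.666667
Tokyo     53.000000
Name: wind, dtype: float64
The value at index 'Perth' is 61.6666666667.

61.6666666667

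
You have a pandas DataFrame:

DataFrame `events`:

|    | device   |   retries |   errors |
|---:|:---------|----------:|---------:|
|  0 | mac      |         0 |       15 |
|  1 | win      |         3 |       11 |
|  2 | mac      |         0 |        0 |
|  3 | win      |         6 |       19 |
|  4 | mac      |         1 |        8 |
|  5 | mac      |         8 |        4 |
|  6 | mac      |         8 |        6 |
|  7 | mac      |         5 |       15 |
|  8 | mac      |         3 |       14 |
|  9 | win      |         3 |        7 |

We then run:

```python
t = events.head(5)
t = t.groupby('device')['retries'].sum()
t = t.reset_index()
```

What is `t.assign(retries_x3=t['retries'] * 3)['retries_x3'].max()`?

take first 5 rows:
  device  retries  errors
0    mac        0      15
1    win        3      11
2    mac        0       0
3    win        6      19
4    mac        1       8
group by device, sum of retries:
device
mac    1
win    9
Name: retries, dtype: int64
reset_index():
  device  retries
0    mac        1
1    win        9
add column retries_x3 = t['retries'] * 3:
  device  retries  retries_x3
0    mac        1           3
1    win        9          27
Hence 27.

27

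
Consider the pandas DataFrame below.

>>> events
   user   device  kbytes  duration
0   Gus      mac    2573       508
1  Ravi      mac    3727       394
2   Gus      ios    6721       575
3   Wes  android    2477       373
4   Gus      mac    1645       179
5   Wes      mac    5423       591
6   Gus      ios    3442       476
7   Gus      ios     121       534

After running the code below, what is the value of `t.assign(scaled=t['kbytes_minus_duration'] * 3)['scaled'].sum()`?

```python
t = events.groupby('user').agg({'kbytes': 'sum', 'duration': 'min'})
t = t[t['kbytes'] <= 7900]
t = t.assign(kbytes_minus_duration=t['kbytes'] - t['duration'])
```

group by user: sum(kbytes), min(duration):
      kbytes  duration
user                  
Gus    14502       179
Ravi    3727       394
Wes     7900       373
filter rows where kbytes <= 7900:
      kbytes  duration
user                  
Ravi    3727       394
Wes     7900       373
add column kbytes_minus_duration = t['kbytes'] - t['duration']:
      kbytes  duration  kbytes_minus_duration
user                                         
Ravi    3727       394                   3333
Wes     7900       373                   7527
add column scaled = t['kbytes_minus_duration'] * 3:
      kbytes  duration  kbytes_minus_duration  scaled
user                                                 
Ravi    3727       394                   3333    9999
Wes     7900       373                   7527   22581
So sum() = 32580.

32580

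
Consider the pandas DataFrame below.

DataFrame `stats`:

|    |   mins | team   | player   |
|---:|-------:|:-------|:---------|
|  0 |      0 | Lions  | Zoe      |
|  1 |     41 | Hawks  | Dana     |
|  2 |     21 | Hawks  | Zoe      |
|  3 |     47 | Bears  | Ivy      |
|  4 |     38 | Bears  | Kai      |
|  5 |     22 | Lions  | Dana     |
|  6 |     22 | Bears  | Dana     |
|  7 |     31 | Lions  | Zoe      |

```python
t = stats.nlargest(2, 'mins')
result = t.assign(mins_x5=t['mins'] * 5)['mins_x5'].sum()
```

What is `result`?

440

take 2 rows with largest mins:
   mins   team player
3    47  Bears    Ivy
1    41  Hawks   Dana
add column mins_x5 = t['mins'] * 5:
   mins   team player  mins_x5
3    47  Bears    Ivy      235
1    41  Hawks   Dana      205
Then the sum of column 'mins_x5': 440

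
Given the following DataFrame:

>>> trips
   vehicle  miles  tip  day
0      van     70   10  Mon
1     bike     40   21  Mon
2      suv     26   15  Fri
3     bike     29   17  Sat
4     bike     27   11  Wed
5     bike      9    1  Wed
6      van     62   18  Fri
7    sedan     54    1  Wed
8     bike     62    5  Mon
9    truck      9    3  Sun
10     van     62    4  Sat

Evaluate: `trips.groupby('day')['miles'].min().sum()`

group by day, min of miles:
day
Fri    26
Mon    40
Sat    29
Sun     9
Wed     9
Name: miles, dtype: int64
The sum of the resulting series is 113.

113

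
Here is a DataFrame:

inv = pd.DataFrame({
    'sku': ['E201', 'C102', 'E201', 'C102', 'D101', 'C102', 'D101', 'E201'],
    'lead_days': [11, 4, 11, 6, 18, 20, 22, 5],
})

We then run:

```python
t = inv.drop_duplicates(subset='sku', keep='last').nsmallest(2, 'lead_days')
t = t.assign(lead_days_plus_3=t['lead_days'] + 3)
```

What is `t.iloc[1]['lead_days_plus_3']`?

23

drop duplicate sku (keep=last):
    sku  lead_days
5  C102         20
6  D101         22
7  E201          5
take 2 rows with smallest lead_days:
    sku  lead_days
7  E201          5
5  C102         20
add column lead_days_plus_3 = t['lead_days'] + 3:
    sku  lead_days  lead_days_plus_3
7  E201          5                 8
5  C102         20                23
Finally, value at position 1, column 'lead_days_plus_3' = 23.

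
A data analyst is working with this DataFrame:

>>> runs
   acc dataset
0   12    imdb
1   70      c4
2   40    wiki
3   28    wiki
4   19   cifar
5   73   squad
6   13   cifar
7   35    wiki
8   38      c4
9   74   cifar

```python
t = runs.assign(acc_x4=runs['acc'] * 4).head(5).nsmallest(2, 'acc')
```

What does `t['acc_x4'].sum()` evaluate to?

124

add column acc_x4 = runs['acc'] * 4:
   acc dataset  acc_x4
0   12    imdb      48
1   70      c4     280
2   40    wiki     160
3   28    wiki     112
4   19   cifar      76
5   73   squad     292
6   13   cifar      52
7   35    wiki     140
8   38      c4     152
9   74   cifar     296
take first 5 rows:
   acc dataset  acc_x4
0   12    imdb      48
1   70      c4     280
2   40    wiki     160
3   28    wiki     112
4   19   cifar      76
take 2 rows with smallest acc:
   acc dataset  acc_x4
0   12    imdb      48
4   19   cifar      76
The sum of column 'acc_x4' is 124.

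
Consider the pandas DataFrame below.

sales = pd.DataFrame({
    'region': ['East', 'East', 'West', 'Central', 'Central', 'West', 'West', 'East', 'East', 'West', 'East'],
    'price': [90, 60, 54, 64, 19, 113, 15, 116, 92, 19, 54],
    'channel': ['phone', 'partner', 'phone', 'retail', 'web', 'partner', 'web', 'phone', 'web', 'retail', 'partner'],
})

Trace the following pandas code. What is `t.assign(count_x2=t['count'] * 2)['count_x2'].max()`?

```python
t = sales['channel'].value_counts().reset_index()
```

6

value_counts of channel:
channel
phone      3
partner    3
web        3
retail     2
Name: count, dtype: int64
reset_index():
   channel  count
0    phone      3
1  partner      3
2      web      3
3   retail      2
add column count_x2 = t['count'] * 2:
   channel  count  count_x2
0    phone      3         6
1  partner      3         6
2      web      3         6
3   retail      2         4
Reading off the max of column 'count_x2', we get 6.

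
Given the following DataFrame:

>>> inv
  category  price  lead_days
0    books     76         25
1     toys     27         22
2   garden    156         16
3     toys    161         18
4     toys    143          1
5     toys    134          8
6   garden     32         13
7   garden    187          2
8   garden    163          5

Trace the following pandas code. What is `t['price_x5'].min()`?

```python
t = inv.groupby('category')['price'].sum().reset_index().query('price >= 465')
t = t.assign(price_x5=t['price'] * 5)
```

group by category, sum of price:
category
books      76
garden    538
toys      465
Name: price, dtype: int64
reset_index():
  category  price
0    books     76
1   garden    538
2     toys    465
filter rows where price >= 465:
  category  price
1   garden    538
2     toys    465
add column price_x5 = t['price'] * 5:
  category  price  price_x5
1   garden    538      2690
2     toys    465      2325
Hence 2325.

2325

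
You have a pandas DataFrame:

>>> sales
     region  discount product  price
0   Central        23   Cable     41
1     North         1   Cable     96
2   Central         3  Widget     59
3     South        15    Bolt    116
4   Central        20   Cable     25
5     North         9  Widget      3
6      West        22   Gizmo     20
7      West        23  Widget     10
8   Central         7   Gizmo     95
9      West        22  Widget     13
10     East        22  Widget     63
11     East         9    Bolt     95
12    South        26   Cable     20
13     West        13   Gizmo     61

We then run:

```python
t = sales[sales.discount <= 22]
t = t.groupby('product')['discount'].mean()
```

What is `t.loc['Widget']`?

filter rows where discount <= 22:
     region  discount product  price
1     North         1   Cable     96
2   Central         3  Widget     59
3     South        15    Bolt    116
4   Central        20   Cable     25
5     North         9  Widget      3
6      West        22   Gizmo     20
8   Central         7   Gizmo     95
9      West        22  Widget     13
10     East        22  Widget     63
11     East         9    Bolt     95
13     West        13   Gizmo     61
group by product, mean of discount:
product
Bolt      12.0
Cable     10.5
Gizmo     14.0
Widget    14.0
Name: discount, dtype: float64
Hence 14.0.

14.0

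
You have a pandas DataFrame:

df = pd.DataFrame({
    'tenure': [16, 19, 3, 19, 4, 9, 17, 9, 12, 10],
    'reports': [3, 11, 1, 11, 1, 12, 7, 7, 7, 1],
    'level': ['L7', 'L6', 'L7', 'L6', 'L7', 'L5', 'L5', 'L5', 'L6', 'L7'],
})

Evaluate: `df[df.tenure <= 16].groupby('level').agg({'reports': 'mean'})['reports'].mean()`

filter rows where tenure <= 16:
   tenure  reports level
0      16        3    L7
2       3        1    L7
4       4        1    L7
5       9       12    L5
7       9        7    L5
8      12        7    L6
9      10        1    L7
group by level, mean of reports:
       reports
level         
L5         9.5
L6         7.0
L7         1.5
The mean of column 'reports' is 6.0.

6.0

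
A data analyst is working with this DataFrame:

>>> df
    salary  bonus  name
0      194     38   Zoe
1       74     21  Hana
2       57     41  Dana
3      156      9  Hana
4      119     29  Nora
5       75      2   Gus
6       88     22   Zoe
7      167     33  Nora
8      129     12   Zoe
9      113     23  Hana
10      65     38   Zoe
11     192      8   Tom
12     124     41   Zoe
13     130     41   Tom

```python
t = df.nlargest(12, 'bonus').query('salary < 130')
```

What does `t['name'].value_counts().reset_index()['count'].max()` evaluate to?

take 12 rows with largest bonus:
    salary  bonus  name
2       57     41  Dana
12     124     41   Zoe
13     130     41   Tom
0      194     38   Zoe
10      65     38   Zoe
7      167     33  Nora
4      119     29  Nora
9      113     23  Hana
6       88     22   Zoe
1       74     21  Hana
8      129     12   Zoe
3      156      9  Hana
filter rows where salary < 130:
    salary  bonus  name
2       57     41  Dana
12     124     41   Zoe
10      65     38   Zoe
4      119     29  Nora
9      113     23  Hana
6       88     22   Zoe
1       74     21  Hana
8      129     12   Zoe
value_counts of name:
name
Zoe     4
Hana    2
Dana    1
Nora    1
Name: count, dtype: int64
reset_index():
   name  count
0   Zoe      4
1  Hana      2
2  Dana      1
3  Nora      1
max of column 'count' → 4

4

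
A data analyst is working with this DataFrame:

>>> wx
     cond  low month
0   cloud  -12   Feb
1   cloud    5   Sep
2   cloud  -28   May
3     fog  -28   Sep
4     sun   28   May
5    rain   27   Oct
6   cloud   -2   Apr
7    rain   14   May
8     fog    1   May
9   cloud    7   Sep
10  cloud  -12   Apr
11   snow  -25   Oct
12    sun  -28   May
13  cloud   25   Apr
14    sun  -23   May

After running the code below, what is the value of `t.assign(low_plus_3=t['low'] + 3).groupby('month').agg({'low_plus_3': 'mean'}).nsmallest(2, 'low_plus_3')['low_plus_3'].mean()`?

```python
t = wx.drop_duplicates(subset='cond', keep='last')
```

-10.8333333333

drop duplicate cond (keep=last):
     cond  low month
7    rain   14   May
8     fog    1   May
11   snow  -25   Oct
13  cloud   25   Apr
14    sun  -23   May
add column low_plus_3 = t['low'] + 3:
     cond  low month  low_plus_3
7    rain   14   May          17
8     fog    1   May           4
11   snow  -25   Oct         -22
13  cloud   25   Apr          28
14    sun  -23   May         -20
group by month, mean of low_plus_3:
       low_plus_3
month            
Apr     28.000000
May      0.333333
Oct    -22.000000
take 2 rows with smallest low_plus_3:
       low_plus_3
month            
Oct    -22.000000
May      0.333333
mean of column 'low_plus_3' → -10.8333333333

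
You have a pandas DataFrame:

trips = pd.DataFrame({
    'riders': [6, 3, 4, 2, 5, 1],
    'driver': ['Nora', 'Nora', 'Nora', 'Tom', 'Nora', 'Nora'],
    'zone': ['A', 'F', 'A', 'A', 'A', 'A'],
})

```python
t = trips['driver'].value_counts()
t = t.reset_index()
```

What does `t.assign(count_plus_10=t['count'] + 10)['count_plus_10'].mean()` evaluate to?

13.0

value_counts of driver:
driver
Nora    5
Tom     1
Name: count, dtype: int64
reset_index():
  driver  count
0   Nora      5
1    Tom      1
add column count_plus_10 = t['count'] + 10:
  driver  count  count_plus_10
0   Nora      5             15
1    Tom      1             11
Finally, mean of column 'count_plus_10' = 13.0.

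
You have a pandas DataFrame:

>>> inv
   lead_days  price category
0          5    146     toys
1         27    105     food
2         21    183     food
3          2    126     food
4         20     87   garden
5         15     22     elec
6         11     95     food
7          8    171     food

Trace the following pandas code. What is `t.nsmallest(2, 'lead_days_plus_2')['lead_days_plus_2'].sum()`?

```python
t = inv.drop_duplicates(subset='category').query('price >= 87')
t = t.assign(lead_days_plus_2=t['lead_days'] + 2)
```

drop duplicate category (keep=first):
   lead_days  price category
0          5    146     toys
1         27    105     food
4         20     87   garden
5         15     22     elec
filter rows where price >= 87:
   lead_days  price category
0          5    146     toys
1         27    105     food
4         20     87   garden
add column lead_days_plus_2 = t['lead_days'] + 2:
   lead_days  price category  lead_days_plus_2
0          5    146     toys                 7
1         27    105     food                29
4         20     87   garden                22
take 2 rows with smallest lead_days_plus_2:
   lead_days  price category  lead_days_plus_2
0          5    146     toys                 7
4         20     87   garden                22

29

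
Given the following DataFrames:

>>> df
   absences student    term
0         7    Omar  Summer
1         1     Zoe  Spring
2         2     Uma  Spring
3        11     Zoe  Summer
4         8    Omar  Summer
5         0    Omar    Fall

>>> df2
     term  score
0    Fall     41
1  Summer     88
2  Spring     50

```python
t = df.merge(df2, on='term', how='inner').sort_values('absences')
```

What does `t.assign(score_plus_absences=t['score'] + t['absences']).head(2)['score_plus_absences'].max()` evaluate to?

merge on 'term' (how='inner') → 6 rows:
   absences student    term  score
0         7    Omar  Summer     88
1         1     Zoe  Spring     50
2         2     Uma  Spring     50
3        11     Zoe  Summer     88
4         8    Omar  Summer     88
5         0    Omar    Fall     41
sort by absences:
   absences student    term  score
5         0    Omar    Fall     41
1         1     Zoe  Spring     50
2         2     Uma  Spring     50
0         7    Omar  Summer     88
4         8    Omar  Summer     88
3        11     Zoe  Summer     88
add column score_plus_absences = t['score'] + t['absences']:
   absences student    term  score  score_plus_absences
5         0    Omar    Fall     41                   41
1         1     Zoe  Spring     50                   51
2         2     Uma  Spring     50                   52
0         7    Omar  Summer     88                   95
4         8    Omar  Summer     88                   96
3        11     Zoe  Summer     88                   99
take first 2 rows:
   absences student    term  score  score_plus_absences
5         0    Omar    Fall     41                   41
1         1     Zoe  Spring     50                   51

51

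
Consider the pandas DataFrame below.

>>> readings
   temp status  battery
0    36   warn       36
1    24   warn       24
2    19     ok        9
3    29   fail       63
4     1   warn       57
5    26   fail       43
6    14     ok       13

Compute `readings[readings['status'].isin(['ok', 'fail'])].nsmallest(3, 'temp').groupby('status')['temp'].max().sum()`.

45

filter rows where status in ['ok', 'fail']:
   temp status  battery
2    19     ok        9
3    29   fail       63
5    26   fail       43
6    14     ok       13
take 3 rows with smallest temp:
   temp status  battery
6    14     ok       13
2    19     ok        9
5    26   fail       43
group by status, max of temp:
status
fail    26
ok      19
Name: temp, dtype: int64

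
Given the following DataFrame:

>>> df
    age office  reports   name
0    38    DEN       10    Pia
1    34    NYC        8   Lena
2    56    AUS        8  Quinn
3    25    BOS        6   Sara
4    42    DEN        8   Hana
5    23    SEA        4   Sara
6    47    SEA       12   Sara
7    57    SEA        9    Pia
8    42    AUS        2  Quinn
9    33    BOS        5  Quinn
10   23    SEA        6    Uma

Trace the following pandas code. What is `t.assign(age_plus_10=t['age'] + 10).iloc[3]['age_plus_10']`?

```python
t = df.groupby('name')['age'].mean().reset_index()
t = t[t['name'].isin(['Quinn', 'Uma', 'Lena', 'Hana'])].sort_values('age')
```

group by name, mean of age:
name
Hana     42.000000
Lena     34.000000
Pia      47.500000
Quinn    43.666667
Sara     31.666667
Uma      23.000000
Name: age, dtype: float64
reset_index():
    name        age
0   Hana  42.000000
1   Lena  34.000000
2    Pia  47.500000
3  Quinn  43.666667
4   Sara  31.666667
5    Uma  23.000000
filter rows where name in ['Quinn', 'Uma', 'Lena', 'Hana']:
    name        age
0   Hana  42.000000
1   Lena  34.000000
3  Quinn  43.666667
5    Uma  23.000000
sort by age:
    name        age
5    Uma  23.000000
1   Lena  34.000000
0   Hana  42.000000
3  Quinn  43.666667
add column age_plus_10 = t['age'] + 10:
    name        age  age_plus_10
5    Uma  23.000000    33.000000
1   Lena  34.000000    44.000000
0   Hana  42.000000    52.000000
3  Quinn  43.666667    53.666667

53.6666666667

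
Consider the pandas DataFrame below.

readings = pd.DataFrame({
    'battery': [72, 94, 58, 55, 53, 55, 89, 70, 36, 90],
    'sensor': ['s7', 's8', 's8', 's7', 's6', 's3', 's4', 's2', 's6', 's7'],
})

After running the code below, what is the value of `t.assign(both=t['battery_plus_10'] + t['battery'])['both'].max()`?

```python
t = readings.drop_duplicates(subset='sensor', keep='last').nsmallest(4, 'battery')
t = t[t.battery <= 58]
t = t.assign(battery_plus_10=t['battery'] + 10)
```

126

drop duplicate sensor (keep=last):
   battery sensor
2       58     s8
5       55     s3
6       89     s4
7       70     s2
8       36     s6
9       90     s7
take 4 rows with smallest battery:
   battery sensor
8       36     s6
5       55     s3
2       58     s8
7       70     s2
filter rows where battery <= 58:
   battery sensor
8       36     s6
5       55     s3
2       58     s8
add column battery_plus_10 = t['battery'] + 10:
   battery sensor  battery_plus_10
8       36     s6               46
5       55     s3               65
2       58     s8               68
add column both = t['battery_plus_10'] + t['battery']:
   battery sensor  battery_plus_10  both
8       36     s6               46    82
5       55     s3               65   120
2       58     s8               68   126
max of column 'both' → 126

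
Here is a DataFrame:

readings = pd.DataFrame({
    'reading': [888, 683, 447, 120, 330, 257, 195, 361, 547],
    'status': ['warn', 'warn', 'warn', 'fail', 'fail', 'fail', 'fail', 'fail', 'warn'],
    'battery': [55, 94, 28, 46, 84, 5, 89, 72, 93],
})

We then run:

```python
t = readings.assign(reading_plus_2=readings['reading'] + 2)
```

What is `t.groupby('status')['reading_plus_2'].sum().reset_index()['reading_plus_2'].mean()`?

1923.0

add column reading_plus_2 = readings['reading'] + 2:
   reading status  battery  reading_plus_2
0      888   warn       55             890
1      683   warn       94             685
2      447   warn       28             449
3      120   fail       46             122
4      330   fail       84             332
5      257   fail        5             259
6      195   fail       89             197
7      361   fail       72             363
8      547   warn       93             549
group by status, sum of reading_plus_2:
status
fail    1273
warn    2573
Name: reading_plus_2, dtype: int64
reset_index():
  status  reading_plus_2
0   fail            1273
1   warn            2573
Hence 1923.0.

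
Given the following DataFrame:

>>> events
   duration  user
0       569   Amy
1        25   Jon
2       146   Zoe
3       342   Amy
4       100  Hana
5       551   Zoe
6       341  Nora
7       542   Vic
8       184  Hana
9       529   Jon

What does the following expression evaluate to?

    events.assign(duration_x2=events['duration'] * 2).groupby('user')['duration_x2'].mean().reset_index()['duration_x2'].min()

add column duration_x2 = events['duration'] * 2:
   duration  user  duration_x2
0       569   Amy         1138
1        25   Jon           50
2       146   Zoe          292
3       342   Amy          684
4       100  Hana          200
5       551   Zoe         1102
6       341  Nora          682
7       542   Vic         1084
8       184  Hana          368
9       529   Jon         1058
group by user, mean of duration_x2:
user
Amy      911.0
Hana     284.0
Jon      554.0
Nora     682.0
Vic     1084.0
Zoe      697.0
Name: duration_x2, dtype: float64
reset_index():
   user  duration_x2
0   Amy        911.0
1  Hana        284.0
2   Jon        554.0
3  Nora        682.0
4   Vic       1084.0
5   Zoe        697.0

284.0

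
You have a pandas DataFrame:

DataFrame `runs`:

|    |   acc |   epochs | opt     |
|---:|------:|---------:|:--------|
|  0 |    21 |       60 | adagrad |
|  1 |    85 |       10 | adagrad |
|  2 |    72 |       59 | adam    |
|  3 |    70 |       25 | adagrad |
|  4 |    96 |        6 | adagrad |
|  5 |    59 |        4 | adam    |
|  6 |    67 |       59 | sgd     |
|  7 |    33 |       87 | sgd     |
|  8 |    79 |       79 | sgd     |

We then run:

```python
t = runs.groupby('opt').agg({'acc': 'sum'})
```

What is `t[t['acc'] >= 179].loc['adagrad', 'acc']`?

272

group by opt, sum of acc:
         acc
opt         
adagrad  272
adam     131
sgd      179
filter rows where acc >= 179:
         acc
opt         
adagrad  272
sgd      179
The value at row 'adagrad', column 'acc' is 272.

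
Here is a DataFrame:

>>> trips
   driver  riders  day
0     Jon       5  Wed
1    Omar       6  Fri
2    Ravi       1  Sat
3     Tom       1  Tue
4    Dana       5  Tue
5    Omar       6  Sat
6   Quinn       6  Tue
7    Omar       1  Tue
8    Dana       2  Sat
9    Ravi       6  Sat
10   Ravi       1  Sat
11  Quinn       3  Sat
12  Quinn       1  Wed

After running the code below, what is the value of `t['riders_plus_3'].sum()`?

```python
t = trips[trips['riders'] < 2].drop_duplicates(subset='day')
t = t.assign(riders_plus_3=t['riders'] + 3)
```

filter rows where riders < 2:
   driver  riders  day
2    Ravi       1  Sat
3     Tom       1  Tue
7    Omar       1  Tue
10   Ravi       1  Sat
12  Quinn       1  Wed
drop duplicate day (keep=first):
   driver  riders  day
2    Ravi       1  Sat
3     Tom       1  Tue
12  Quinn       1  Wed
add column riders_plus_3 = t['riders'] + 3:
   driver  riders  day  riders_plus_3
2    Ravi       1  Sat              4
3     Tom       1  Tue              4
12  Quinn       1  Wed              4
Then the sum of column 'riders_plus_3': 12

12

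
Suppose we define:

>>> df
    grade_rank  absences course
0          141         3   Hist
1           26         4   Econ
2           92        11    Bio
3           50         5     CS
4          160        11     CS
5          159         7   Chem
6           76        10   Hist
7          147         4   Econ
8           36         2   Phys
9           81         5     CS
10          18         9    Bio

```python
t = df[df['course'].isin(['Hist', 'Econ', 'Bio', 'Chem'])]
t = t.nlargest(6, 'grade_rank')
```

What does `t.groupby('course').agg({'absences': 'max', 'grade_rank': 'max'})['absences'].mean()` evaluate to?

filter rows where course in ['Hist', 'Econ', 'Bio', 'Chem']:
    grade_rank  absences course
0          141         3   Hist
1           26         4   Econ
2           92        11    Bio
5          159         7   Chem
6           76        10   Hist
7          147         4   Econ
10          18         9    Bio
take 6 rows with largest grade_rank:
   grade_rank  absences course
5         159         7   Chem
7         147         4   Econ
0         141         3   Hist
2          92        11    Bio
6          76        10   Hist
1          26         4   Econ
group by course: max(absences), max(grade_rank):
        absences  grade_rank
course                      
Bio           11          92
Chem           7         159
Econ           4         147
Hist          10         141
Finally, mean of column 'absences' = 8.0.

8.0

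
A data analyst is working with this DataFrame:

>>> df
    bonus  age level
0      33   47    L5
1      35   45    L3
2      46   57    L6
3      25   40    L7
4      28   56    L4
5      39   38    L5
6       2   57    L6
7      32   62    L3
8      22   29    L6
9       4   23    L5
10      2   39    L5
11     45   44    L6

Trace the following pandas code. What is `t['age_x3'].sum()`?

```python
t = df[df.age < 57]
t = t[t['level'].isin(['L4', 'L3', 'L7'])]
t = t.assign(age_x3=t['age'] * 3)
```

423

filter rows where age < 57:
    bonus  age level
0      33   47    L5
1      35   45    L3
3      25   40    L7
4      28   56    L4
5      39   38    L5
8      22   29    L6
9       4   23    L5
10      2   39    L5
11     45   44    L6
filter rows where level in ['L4', 'L3', 'L7']:
   bonus  age level
1     35   45    L3
3     25   40    L7
4     28   56    L4
add column age_x3 = t['age'] * 3:
   bonus  age level  age_x3
1     35   45    L3     135
3     25   40    L7     120
4     28   56    L4     168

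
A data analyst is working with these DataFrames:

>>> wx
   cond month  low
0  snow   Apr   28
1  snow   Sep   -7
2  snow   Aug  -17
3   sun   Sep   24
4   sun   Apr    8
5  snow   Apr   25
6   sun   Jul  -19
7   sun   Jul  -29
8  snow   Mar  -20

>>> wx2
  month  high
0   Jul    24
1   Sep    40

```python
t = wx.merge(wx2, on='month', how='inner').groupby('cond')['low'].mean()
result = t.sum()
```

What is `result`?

-15.0

merge on 'month' (how='inner') → 4 rows:
   cond month  low  high
0  snow   Sep   -7    40
1   sun   Sep   24    40
2   sun   Jul  -19    24
3   sun   Jul  -29    24
group by cond, mean of low:
cond
snow   -7.0
sun    -8.0
Name: low, dtype: float64
sum of the resulting series → -15.0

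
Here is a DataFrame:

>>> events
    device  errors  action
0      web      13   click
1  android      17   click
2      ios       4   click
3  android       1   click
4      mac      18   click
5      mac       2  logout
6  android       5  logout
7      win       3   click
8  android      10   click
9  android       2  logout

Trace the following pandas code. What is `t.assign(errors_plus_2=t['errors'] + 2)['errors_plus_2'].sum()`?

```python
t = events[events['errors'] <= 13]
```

filter rows where errors <= 13:
    device  errors  action
0      web      13   click
2      ios       4   click
3  android       1   click
5      mac       2  logout
6  android       5  logout
7      win       3   click
8  android      10   click
9  android       2  logout
add column errors_plus_2 = t['errors'] + 2:
    device  errors  action  errors_plus_2
0      web      13   click             15
2      ios       4   click              6
3  android       1   click              3
5      mac       2  logout              4
6  android       5  logout              7
7      win       3   click              5
8  android      10   click             12
9  android       2  logout              4

56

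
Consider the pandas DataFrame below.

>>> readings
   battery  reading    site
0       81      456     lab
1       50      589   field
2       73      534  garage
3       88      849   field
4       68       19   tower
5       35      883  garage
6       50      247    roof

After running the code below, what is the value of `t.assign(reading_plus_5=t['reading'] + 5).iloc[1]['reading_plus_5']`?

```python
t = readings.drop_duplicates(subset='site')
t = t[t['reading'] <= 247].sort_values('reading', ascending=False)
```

drop duplicate site (keep=first):
   battery  reading    site
0       81      456     lab
1       50      589   field
2       73      534  garage
4       68       19   tower
6       50      247    roof
filter rows where reading <= 247:
   battery  reading   site
4       68       19  tower
6       50      247   roof
sort by reading descending:
   battery  reading   site
6       50      247   roof
4       68       19  tower
add column reading_plus_5 = t['reading'] + 5:
   battery  reading   site  reading_plus_5
6       50      247   roof             252
4       68       19  tower              24
Taking the value at position 1, column 'reading_plus_5' gives 24.

24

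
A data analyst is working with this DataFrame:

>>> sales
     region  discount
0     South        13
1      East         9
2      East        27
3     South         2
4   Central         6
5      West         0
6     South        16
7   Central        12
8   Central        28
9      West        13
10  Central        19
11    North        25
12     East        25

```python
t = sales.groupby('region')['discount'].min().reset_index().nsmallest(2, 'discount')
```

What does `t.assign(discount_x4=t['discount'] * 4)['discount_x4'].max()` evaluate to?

8

group by region, min of discount:
region
Central     6
East        9
North      25
South       2
West        0
Name: discount, dtype: int64
reset_index():
    region  discount
0  Central         6
1     East         9
2    North        25
3    South         2
4     West         0
take 2 rows with smallest discount:
  region  discount
4   West         0
3  South         2
add column discount_x4 = t['discount'] * 4:
  region  discount  discount_x4
4   West         0            0
3  South         2            8
max of column 'discount_x4' → 8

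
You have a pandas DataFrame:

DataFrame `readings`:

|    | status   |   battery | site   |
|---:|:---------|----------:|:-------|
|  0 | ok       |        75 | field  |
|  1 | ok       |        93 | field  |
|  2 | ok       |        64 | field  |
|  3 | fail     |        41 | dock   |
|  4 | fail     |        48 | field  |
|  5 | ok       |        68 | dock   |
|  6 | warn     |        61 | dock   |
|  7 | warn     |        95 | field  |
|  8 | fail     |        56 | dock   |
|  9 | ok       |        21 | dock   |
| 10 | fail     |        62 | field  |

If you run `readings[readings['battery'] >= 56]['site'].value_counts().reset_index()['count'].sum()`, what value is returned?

8

filter rows where battery >= 56:
   status  battery   site
0      ok       75  field
1      ok       93  field
2      ok       64  field
5      ok       68   dock
6    warn       61   dock
7    warn       95  field
8    fail       56   dock
10   fail       62  field
value_counts of site:
site
field    5
dock     3
Name: count, dtype: int64
reset_index():
    site  count
0  field      5
1   dock      3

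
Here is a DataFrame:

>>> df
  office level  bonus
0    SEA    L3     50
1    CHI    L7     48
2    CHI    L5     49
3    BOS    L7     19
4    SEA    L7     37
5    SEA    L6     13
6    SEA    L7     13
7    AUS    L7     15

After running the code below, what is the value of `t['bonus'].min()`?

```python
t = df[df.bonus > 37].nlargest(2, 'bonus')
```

49

filter rows where bonus > 37:
  office level  bonus
0    SEA    L3     50
1    CHI    L7     48
2    CHI    L5     49
take 2 rows with largest bonus:
  office level  bonus
0    SEA    L3     50
2    CHI    L5     49
So min() = 49.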